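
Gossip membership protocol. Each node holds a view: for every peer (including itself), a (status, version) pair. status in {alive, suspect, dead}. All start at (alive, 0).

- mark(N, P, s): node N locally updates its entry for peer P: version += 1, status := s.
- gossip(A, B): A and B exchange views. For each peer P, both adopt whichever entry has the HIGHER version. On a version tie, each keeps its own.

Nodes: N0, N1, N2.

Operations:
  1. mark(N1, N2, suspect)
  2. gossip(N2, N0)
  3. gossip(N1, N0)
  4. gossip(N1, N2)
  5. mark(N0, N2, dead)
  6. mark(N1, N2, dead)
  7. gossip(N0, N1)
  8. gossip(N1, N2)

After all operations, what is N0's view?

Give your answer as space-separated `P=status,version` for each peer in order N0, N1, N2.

Answer: N0=alive,0 N1=alive,0 N2=dead,2

Derivation:
Op 1: N1 marks N2=suspect -> (suspect,v1)
Op 2: gossip N2<->N0 -> N2.N0=(alive,v0) N2.N1=(alive,v0) N2.N2=(alive,v0) | N0.N0=(alive,v0) N0.N1=(alive,v0) N0.N2=(alive,v0)
Op 3: gossip N1<->N0 -> N1.N0=(alive,v0) N1.N1=(alive,v0) N1.N2=(suspect,v1) | N0.N0=(alive,v0) N0.N1=(alive,v0) N0.N2=(suspect,v1)
Op 4: gossip N1<->N2 -> N1.N0=(alive,v0) N1.N1=(alive,v0) N1.N2=(suspect,v1) | N2.N0=(alive,v0) N2.N1=(alive,v0) N2.N2=(suspect,v1)
Op 5: N0 marks N2=dead -> (dead,v2)
Op 6: N1 marks N2=dead -> (dead,v2)
Op 7: gossip N0<->N1 -> N0.N0=(alive,v0) N0.N1=(alive,v0) N0.N2=(dead,v2) | N1.N0=(alive,v0) N1.N1=(alive,v0) N1.N2=(dead,v2)
Op 8: gossip N1<->N2 -> N1.N0=(alive,v0) N1.N1=(alive,v0) N1.N2=(dead,v2) | N2.N0=(alive,v0) N2.N1=(alive,v0) N2.N2=(dead,v2)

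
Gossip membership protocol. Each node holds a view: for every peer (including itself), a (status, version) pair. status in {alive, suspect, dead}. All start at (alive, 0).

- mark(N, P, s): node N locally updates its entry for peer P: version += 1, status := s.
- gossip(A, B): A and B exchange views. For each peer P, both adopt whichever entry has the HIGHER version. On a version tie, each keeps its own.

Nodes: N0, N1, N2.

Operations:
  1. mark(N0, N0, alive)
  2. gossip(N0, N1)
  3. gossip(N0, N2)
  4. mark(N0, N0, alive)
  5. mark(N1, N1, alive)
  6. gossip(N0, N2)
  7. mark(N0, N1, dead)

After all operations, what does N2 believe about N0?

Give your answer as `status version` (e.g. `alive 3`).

Answer: alive 2

Derivation:
Op 1: N0 marks N0=alive -> (alive,v1)
Op 2: gossip N0<->N1 -> N0.N0=(alive,v1) N0.N1=(alive,v0) N0.N2=(alive,v0) | N1.N0=(alive,v1) N1.N1=(alive,v0) N1.N2=(alive,v0)
Op 3: gossip N0<->N2 -> N0.N0=(alive,v1) N0.N1=(alive,v0) N0.N2=(alive,v0) | N2.N0=(alive,v1) N2.N1=(alive,v0) N2.N2=(alive,v0)
Op 4: N0 marks N0=alive -> (alive,v2)
Op 5: N1 marks N1=alive -> (alive,v1)
Op 6: gossip N0<->N2 -> N0.N0=(alive,v2) N0.N1=(alive,v0) N0.N2=(alive,v0) | N2.N0=(alive,v2) N2.N1=(alive,v0) N2.N2=(alive,v0)
Op 7: N0 marks N1=dead -> (dead,v1)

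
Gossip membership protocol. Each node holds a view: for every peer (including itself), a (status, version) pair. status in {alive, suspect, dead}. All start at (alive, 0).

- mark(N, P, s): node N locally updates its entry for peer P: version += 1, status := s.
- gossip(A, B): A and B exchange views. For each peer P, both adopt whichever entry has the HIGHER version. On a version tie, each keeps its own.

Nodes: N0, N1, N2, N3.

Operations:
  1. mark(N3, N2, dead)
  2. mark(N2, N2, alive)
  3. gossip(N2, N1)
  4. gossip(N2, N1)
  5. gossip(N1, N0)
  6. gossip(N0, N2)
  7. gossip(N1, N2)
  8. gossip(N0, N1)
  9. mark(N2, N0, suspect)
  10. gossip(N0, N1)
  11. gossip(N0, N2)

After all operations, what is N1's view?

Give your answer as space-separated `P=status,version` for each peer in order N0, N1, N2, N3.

Op 1: N3 marks N2=dead -> (dead,v1)
Op 2: N2 marks N2=alive -> (alive,v1)
Op 3: gossip N2<->N1 -> N2.N0=(alive,v0) N2.N1=(alive,v0) N2.N2=(alive,v1) N2.N3=(alive,v0) | N1.N0=(alive,v0) N1.N1=(alive,v0) N1.N2=(alive,v1) N1.N3=(alive,v0)
Op 4: gossip N2<->N1 -> N2.N0=(alive,v0) N2.N1=(alive,v0) N2.N2=(alive,v1) N2.N3=(alive,v0) | N1.N0=(alive,v0) N1.N1=(alive,v0) N1.N2=(alive,v1) N1.N3=(alive,v0)
Op 5: gossip N1<->N0 -> N1.N0=(alive,v0) N1.N1=(alive,v0) N1.N2=(alive,v1) N1.N3=(alive,v0) | N0.N0=(alive,v0) N0.N1=(alive,v0) N0.N2=(alive,v1) N0.N3=(alive,v0)
Op 6: gossip N0<->N2 -> N0.N0=(alive,v0) N0.N1=(alive,v0) N0.N2=(alive,v1) N0.N3=(alive,v0) | N2.N0=(alive,v0) N2.N1=(alive,v0) N2.N2=(alive,v1) N2.N3=(alive,v0)
Op 7: gossip N1<->N2 -> N1.N0=(alive,v0) N1.N1=(alive,v0) N1.N2=(alive,v1) N1.N3=(alive,v0) | N2.N0=(alive,v0) N2.N1=(alive,v0) N2.N2=(alive,v1) N2.N3=(alive,v0)
Op 8: gossip N0<->N1 -> N0.N0=(alive,v0) N0.N1=(alive,v0) N0.N2=(alive,v1) N0.N3=(alive,v0) | N1.N0=(alive,v0) N1.N1=(alive,v0) N1.N2=(alive,v1) N1.N3=(alive,v0)
Op 9: N2 marks N0=suspect -> (suspect,v1)
Op 10: gossip N0<->N1 -> N0.N0=(alive,v0) N0.N1=(alive,v0) N0.N2=(alive,v1) N0.N3=(alive,v0) | N1.N0=(alive,v0) N1.N1=(alive,v0) N1.N2=(alive,v1) N1.N3=(alive,v0)
Op 11: gossip N0<->N2 -> N0.N0=(suspect,v1) N0.N1=(alive,v0) N0.N2=(alive,v1) N0.N3=(alive,v0) | N2.N0=(suspect,v1) N2.N1=(alive,v0) N2.N2=(alive,v1) N2.N3=(alive,v0)

Answer: N0=alive,0 N1=alive,0 N2=alive,1 N3=alive,0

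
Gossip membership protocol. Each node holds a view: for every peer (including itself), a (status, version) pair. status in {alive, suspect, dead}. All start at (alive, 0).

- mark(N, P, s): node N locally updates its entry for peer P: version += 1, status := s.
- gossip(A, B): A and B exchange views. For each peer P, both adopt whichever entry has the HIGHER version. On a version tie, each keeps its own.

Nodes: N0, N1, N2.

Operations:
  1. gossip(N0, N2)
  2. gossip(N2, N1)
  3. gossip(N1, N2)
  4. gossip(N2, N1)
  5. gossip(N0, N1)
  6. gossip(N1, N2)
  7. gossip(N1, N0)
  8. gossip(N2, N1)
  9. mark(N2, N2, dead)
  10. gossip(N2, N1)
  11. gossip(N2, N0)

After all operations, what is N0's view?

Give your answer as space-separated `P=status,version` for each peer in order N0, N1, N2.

Op 1: gossip N0<->N2 -> N0.N0=(alive,v0) N0.N1=(alive,v0) N0.N2=(alive,v0) | N2.N0=(alive,v0) N2.N1=(alive,v0) N2.N2=(alive,v0)
Op 2: gossip N2<->N1 -> N2.N0=(alive,v0) N2.N1=(alive,v0) N2.N2=(alive,v0) | N1.N0=(alive,v0) N1.N1=(alive,v0) N1.N2=(alive,v0)
Op 3: gossip N1<->N2 -> N1.N0=(alive,v0) N1.N1=(alive,v0) N1.N2=(alive,v0) | N2.N0=(alive,v0) N2.N1=(alive,v0) N2.N2=(alive,v0)
Op 4: gossip N2<->N1 -> N2.N0=(alive,v0) N2.N1=(alive,v0) N2.N2=(alive,v0) | N1.N0=(alive,v0) N1.N1=(alive,v0) N1.N2=(alive,v0)
Op 5: gossip N0<->N1 -> N0.N0=(alive,v0) N0.N1=(alive,v0) N0.N2=(alive,v0) | N1.N0=(alive,v0) N1.N1=(alive,v0) N1.N2=(alive,v0)
Op 6: gossip N1<->N2 -> N1.N0=(alive,v0) N1.N1=(alive,v0) N1.N2=(alive,v0) | N2.N0=(alive,v0) N2.N1=(alive,v0) N2.N2=(alive,v0)
Op 7: gossip N1<->N0 -> N1.N0=(alive,v0) N1.N1=(alive,v0) N1.N2=(alive,v0) | N0.N0=(alive,v0) N0.N1=(alive,v0) N0.N2=(alive,v0)
Op 8: gossip N2<->N1 -> N2.N0=(alive,v0) N2.N1=(alive,v0) N2.N2=(alive,v0) | N1.N0=(alive,v0) N1.N1=(alive,v0) N1.N2=(alive,v0)
Op 9: N2 marks N2=dead -> (dead,v1)
Op 10: gossip N2<->N1 -> N2.N0=(alive,v0) N2.N1=(alive,v0) N2.N2=(dead,v1) | N1.N0=(alive,v0) N1.N1=(alive,v0) N1.N2=(dead,v1)
Op 11: gossip N2<->N0 -> N2.N0=(alive,v0) N2.N1=(alive,v0) N2.N2=(dead,v1) | N0.N0=(alive,v0) N0.N1=(alive,v0) N0.N2=(dead,v1)

Answer: N0=alive,0 N1=alive,0 N2=dead,1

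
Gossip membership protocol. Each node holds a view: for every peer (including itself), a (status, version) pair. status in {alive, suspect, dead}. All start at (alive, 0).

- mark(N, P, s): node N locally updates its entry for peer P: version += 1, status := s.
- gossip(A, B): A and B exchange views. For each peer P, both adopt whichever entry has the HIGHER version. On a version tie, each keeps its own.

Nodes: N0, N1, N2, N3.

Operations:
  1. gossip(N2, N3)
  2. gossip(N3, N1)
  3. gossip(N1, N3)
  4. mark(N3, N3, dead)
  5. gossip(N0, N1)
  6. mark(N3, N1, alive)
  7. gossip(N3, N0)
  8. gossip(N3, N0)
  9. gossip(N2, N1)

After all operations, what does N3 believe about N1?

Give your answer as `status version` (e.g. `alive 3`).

Op 1: gossip N2<->N3 -> N2.N0=(alive,v0) N2.N1=(alive,v0) N2.N2=(alive,v0) N2.N3=(alive,v0) | N3.N0=(alive,v0) N3.N1=(alive,v0) N3.N2=(alive,v0) N3.N3=(alive,v0)
Op 2: gossip N3<->N1 -> N3.N0=(alive,v0) N3.N1=(alive,v0) N3.N2=(alive,v0) N3.N3=(alive,v0) | N1.N0=(alive,v0) N1.N1=(alive,v0) N1.N2=(alive,v0) N1.N3=(alive,v0)
Op 3: gossip N1<->N3 -> N1.N0=(alive,v0) N1.N1=(alive,v0) N1.N2=(alive,v0) N1.N3=(alive,v0) | N3.N0=(alive,v0) N3.N1=(alive,v0) N3.N2=(alive,v0) N3.N3=(alive,v0)
Op 4: N3 marks N3=dead -> (dead,v1)
Op 5: gossip N0<->N1 -> N0.N0=(alive,v0) N0.N1=(alive,v0) N0.N2=(alive,v0) N0.N3=(alive,v0) | N1.N0=(alive,v0) N1.N1=(alive,v0) N1.N2=(alive,v0) N1.N3=(alive,v0)
Op 6: N3 marks N1=alive -> (alive,v1)
Op 7: gossip N3<->N0 -> N3.N0=(alive,v0) N3.N1=(alive,v1) N3.N2=(alive,v0) N3.N3=(dead,v1) | N0.N0=(alive,v0) N0.N1=(alive,v1) N0.N2=(alive,v0) N0.N3=(dead,v1)
Op 8: gossip N3<->N0 -> N3.N0=(alive,v0) N3.N1=(alive,v1) N3.N2=(alive,v0) N3.N3=(dead,v1) | N0.N0=(alive,v0) N0.N1=(alive,v1) N0.N2=(alive,v0) N0.N3=(dead,v1)
Op 9: gossip N2<->N1 -> N2.N0=(alive,v0) N2.N1=(alive,v0) N2.N2=(alive,v0) N2.N3=(alive,v0) | N1.N0=(alive,v0) N1.N1=(alive,v0) N1.N2=(alive,v0) N1.N3=(alive,v0)

Answer: alive 1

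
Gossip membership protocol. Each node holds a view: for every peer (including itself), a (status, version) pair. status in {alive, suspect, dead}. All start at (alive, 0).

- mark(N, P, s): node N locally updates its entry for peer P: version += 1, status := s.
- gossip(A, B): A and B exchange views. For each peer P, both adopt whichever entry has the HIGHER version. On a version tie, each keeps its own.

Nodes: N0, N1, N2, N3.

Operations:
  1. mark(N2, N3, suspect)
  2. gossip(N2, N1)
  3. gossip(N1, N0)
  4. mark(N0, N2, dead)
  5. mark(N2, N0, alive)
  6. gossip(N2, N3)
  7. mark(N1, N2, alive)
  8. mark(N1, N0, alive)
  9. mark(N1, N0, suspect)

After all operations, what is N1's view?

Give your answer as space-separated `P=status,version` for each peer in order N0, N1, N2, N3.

Op 1: N2 marks N3=suspect -> (suspect,v1)
Op 2: gossip N2<->N1 -> N2.N0=(alive,v0) N2.N1=(alive,v0) N2.N2=(alive,v0) N2.N3=(suspect,v1) | N1.N0=(alive,v0) N1.N1=(alive,v0) N1.N2=(alive,v0) N1.N3=(suspect,v1)
Op 3: gossip N1<->N0 -> N1.N0=(alive,v0) N1.N1=(alive,v0) N1.N2=(alive,v0) N1.N3=(suspect,v1) | N0.N0=(alive,v0) N0.N1=(alive,v0) N0.N2=(alive,v0) N0.N3=(suspect,v1)
Op 4: N0 marks N2=dead -> (dead,v1)
Op 5: N2 marks N0=alive -> (alive,v1)
Op 6: gossip N2<->N3 -> N2.N0=(alive,v1) N2.N1=(alive,v0) N2.N2=(alive,v0) N2.N3=(suspect,v1) | N3.N0=(alive,v1) N3.N1=(alive,v0) N3.N2=(alive,v0) N3.N3=(suspect,v1)
Op 7: N1 marks N2=alive -> (alive,v1)
Op 8: N1 marks N0=alive -> (alive,v1)
Op 9: N1 marks N0=suspect -> (suspect,v2)

Answer: N0=suspect,2 N1=alive,0 N2=alive,1 N3=suspect,1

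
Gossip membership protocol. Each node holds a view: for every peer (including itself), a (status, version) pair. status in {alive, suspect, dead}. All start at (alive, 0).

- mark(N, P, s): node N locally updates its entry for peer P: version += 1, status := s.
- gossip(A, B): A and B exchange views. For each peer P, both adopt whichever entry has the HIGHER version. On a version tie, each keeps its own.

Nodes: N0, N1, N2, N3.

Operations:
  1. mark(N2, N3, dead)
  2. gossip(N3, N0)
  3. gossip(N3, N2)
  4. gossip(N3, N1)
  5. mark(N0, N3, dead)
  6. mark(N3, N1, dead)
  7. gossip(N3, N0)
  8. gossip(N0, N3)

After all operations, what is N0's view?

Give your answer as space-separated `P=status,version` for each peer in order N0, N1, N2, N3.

Op 1: N2 marks N3=dead -> (dead,v1)
Op 2: gossip N3<->N0 -> N3.N0=(alive,v0) N3.N1=(alive,v0) N3.N2=(alive,v0) N3.N3=(alive,v0) | N0.N0=(alive,v0) N0.N1=(alive,v0) N0.N2=(alive,v0) N0.N3=(alive,v0)
Op 3: gossip N3<->N2 -> N3.N0=(alive,v0) N3.N1=(alive,v0) N3.N2=(alive,v0) N3.N3=(dead,v1) | N2.N0=(alive,v0) N2.N1=(alive,v0) N2.N2=(alive,v0) N2.N3=(dead,v1)
Op 4: gossip N3<->N1 -> N3.N0=(alive,v0) N3.N1=(alive,v0) N3.N2=(alive,v0) N3.N3=(dead,v1) | N1.N0=(alive,v0) N1.N1=(alive,v0) N1.N2=(alive,v0) N1.N3=(dead,v1)
Op 5: N0 marks N3=dead -> (dead,v1)
Op 6: N3 marks N1=dead -> (dead,v1)
Op 7: gossip N3<->N0 -> N3.N0=(alive,v0) N3.N1=(dead,v1) N3.N2=(alive,v0) N3.N3=(dead,v1) | N0.N0=(alive,v0) N0.N1=(dead,v1) N0.N2=(alive,v0) N0.N3=(dead,v1)
Op 8: gossip N0<->N3 -> N0.N0=(alive,v0) N0.N1=(dead,v1) N0.N2=(alive,v0) N0.N3=(dead,v1) | N3.N0=(alive,v0) N3.N1=(dead,v1) N3.N2=(alive,v0) N3.N3=(dead,v1)

Answer: N0=alive,0 N1=dead,1 N2=alive,0 N3=dead,1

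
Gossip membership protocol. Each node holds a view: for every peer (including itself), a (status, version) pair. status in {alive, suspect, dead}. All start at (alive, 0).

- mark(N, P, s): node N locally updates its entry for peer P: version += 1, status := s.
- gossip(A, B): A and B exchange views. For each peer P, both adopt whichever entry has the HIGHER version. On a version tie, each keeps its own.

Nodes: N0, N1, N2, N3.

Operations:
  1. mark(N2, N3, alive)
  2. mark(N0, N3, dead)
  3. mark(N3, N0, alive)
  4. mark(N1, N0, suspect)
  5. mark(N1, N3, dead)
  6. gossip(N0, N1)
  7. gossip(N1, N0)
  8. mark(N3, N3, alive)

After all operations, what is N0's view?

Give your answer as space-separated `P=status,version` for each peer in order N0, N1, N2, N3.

Op 1: N2 marks N3=alive -> (alive,v1)
Op 2: N0 marks N3=dead -> (dead,v1)
Op 3: N3 marks N0=alive -> (alive,v1)
Op 4: N1 marks N0=suspect -> (suspect,v1)
Op 5: N1 marks N3=dead -> (dead,v1)
Op 6: gossip N0<->N1 -> N0.N0=(suspect,v1) N0.N1=(alive,v0) N0.N2=(alive,v0) N0.N3=(dead,v1) | N1.N0=(suspect,v1) N1.N1=(alive,v0) N1.N2=(alive,v0) N1.N3=(dead,v1)
Op 7: gossip N1<->N0 -> N1.N0=(suspect,v1) N1.N1=(alive,v0) N1.N2=(alive,v0) N1.N3=(dead,v1) | N0.N0=(suspect,v1) N0.N1=(alive,v0) N0.N2=(alive,v0) N0.N3=(dead,v1)
Op 8: N3 marks N3=alive -> (alive,v1)

Answer: N0=suspect,1 N1=alive,0 N2=alive,0 N3=dead,1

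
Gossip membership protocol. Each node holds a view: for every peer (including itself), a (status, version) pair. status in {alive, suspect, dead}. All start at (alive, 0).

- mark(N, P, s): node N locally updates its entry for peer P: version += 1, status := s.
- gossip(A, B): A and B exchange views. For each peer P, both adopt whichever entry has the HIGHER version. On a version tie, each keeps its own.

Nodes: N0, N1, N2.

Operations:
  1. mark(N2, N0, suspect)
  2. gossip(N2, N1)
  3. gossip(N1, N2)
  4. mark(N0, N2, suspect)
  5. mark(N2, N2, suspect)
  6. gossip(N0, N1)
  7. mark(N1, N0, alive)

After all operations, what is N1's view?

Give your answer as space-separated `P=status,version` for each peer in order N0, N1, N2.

Op 1: N2 marks N0=suspect -> (suspect,v1)
Op 2: gossip N2<->N1 -> N2.N0=(suspect,v1) N2.N1=(alive,v0) N2.N2=(alive,v0) | N1.N0=(suspect,v1) N1.N1=(alive,v0) N1.N2=(alive,v0)
Op 3: gossip N1<->N2 -> N1.N0=(suspect,v1) N1.N1=(alive,v0) N1.N2=(alive,v0) | N2.N0=(suspect,v1) N2.N1=(alive,v0) N2.N2=(alive,v0)
Op 4: N0 marks N2=suspect -> (suspect,v1)
Op 5: N2 marks N2=suspect -> (suspect,v1)
Op 6: gossip N0<->N1 -> N0.N0=(suspect,v1) N0.N1=(alive,v0) N0.N2=(suspect,v1) | N1.N0=(suspect,v1) N1.N1=(alive,v0) N1.N2=(suspect,v1)
Op 7: N1 marks N0=alive -> (alive,v2)

Answer: N0=alive,2 N1=alive,0 N2=suspect,1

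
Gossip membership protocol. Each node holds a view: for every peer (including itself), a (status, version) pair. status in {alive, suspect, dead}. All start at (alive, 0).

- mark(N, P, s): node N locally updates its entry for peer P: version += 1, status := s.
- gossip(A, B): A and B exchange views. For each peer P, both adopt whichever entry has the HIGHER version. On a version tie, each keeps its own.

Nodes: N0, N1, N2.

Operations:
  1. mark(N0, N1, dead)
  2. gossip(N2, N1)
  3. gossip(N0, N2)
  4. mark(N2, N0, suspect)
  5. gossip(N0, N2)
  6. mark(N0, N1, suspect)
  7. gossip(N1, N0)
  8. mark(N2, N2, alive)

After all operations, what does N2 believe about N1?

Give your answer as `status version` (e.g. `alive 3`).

Op 1: N0 marks N1=dead -> (dead,v1)
Op 2: gossip N2<->N1 -> N2.N0=(alive,v0) N2.N1=(alive,v0) N2.N2=(alive,v0) | N1.N0=(alive,v0) N1.N1=(alive,v0) N1.N2=(alive,v0)
Op 3: gossip N0<->N2 -> N0.N0=(alive,v0) N0.N1=(dead,v1) N0.N2=(alive,v0) | N2.N0=(alive,v0) N2.N1=(dead,v1) N2.N2=(alive,v0)
Op 4: N2 marks N0=suspect -> (suspect,v1)
Op 5: gossip N0<->N2 -> N0.N0=(suspect,v1) N0.N1=(dead,v1) N0.N2=(alive,v0) | N2.N0=(suspect,v1) N2.N1=(dead,v1) N2.N2=(alive,v0)
Op 6: N0 marks N1=suspect -> (suspect,v2)
Op 7: gossip N1<->N0 -> N1.N0=(suspect,v1) N1.N1=(suspect,v2) N1.N2=(alive,v0) | N0.N0=(suspect,v1) N0.N1=(suspect,v2) N0.N2=(alive,v0)
Op 8: N2 marks N2=alive -> (alive,v1)

Answer: dead 1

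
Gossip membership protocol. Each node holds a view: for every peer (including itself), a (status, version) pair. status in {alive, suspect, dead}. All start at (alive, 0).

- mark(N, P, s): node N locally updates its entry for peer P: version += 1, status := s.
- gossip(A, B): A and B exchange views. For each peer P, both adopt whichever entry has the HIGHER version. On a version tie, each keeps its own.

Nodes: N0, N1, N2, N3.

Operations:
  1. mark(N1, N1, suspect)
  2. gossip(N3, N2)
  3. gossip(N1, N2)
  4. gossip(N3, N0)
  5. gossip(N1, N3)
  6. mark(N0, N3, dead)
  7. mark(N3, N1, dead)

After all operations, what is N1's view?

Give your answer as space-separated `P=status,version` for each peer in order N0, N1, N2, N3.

Answer: N0=alive,0 N1=suspect,1 N2=alive,0 N3=alive,0

Derivation:
Op 1: N1 marks N1=suspect -> (suspect,v1)
Op 2: gossip N3<->N2 -> N3.N0=(alive,v0) N3.N1=(alive,v0) N3.N2=(alive,v0) N3.N3=(alive,v0) | N2.N0=(alive,v0) N2.N1=(alive,v0) N2.N2=(alive,v0) N2.N3=(alive,v0)
Op 3: gossip N1<->N2 -> N1.N0=(alive,v0) N1.N1=(suspect,v1) N1.N2=(alive,v0) N1.N3=(alive,v0) | N2.N0=(alive,v0) N2.N1=(suspect,v1) N2.N2=(alive,v0) N2.N3=(alive,v0)
Op 4: gossip N3<->N0 -> N3.N0=(alive,v0) N3.N1=(alive,v0) N3.N2=(alive,v0) N3.N3=(alive,v0) | N0.N0=(alive,v0) N0.N1=(alive,v0) N0.N2=(alive,v0) N0.N3=(alive,v0)
Op 5: gossip N1<->N3 -> N1.N0=(alive,v0) N1.N1=(suspect,v1) N1.N2=(alive,v0) N1.N3=(alive,v0) | N3.N0=(alive,v0) N3.N1=(suspect,v1) N3.N2=(alive,v0) N3.N3=(alive,v0)
Op 6: N0 marks N3=dead -> (dead,v1)
Op 7: N3 marks N1=dead -> (dead,v2)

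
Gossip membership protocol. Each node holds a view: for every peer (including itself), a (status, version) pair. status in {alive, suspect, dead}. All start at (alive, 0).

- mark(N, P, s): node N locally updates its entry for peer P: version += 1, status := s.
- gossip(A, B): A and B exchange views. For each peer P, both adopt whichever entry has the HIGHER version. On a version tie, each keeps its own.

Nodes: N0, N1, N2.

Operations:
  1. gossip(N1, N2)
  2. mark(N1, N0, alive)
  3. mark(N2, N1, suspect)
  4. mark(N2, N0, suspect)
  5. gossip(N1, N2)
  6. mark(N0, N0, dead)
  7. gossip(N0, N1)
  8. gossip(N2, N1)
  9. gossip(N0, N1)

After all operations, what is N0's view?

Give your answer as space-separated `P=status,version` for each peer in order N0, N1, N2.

Op 1: gossip N1<->N2 -> N1.N0=(alive,v0) N1.N1=(alive,v0) N1.N2=(alive,v0) | N2.N0=(alive,v0) N2.N1=(alive,v0) N2.N2=(alive,v0)
Op 2: N1 marks N0=alive -> (alive,v1)
Op 3: N2 marks N1=suspect -> (suspect,v1)
Op 4: N2 marks N0=suspect -> (suspect,v1)
Op 5: gossip N1<->N2 -> N1.N0=(alive,v1) N1.N1=(suspect,v1) N1.N2=(alive,v0) | N2.N0=(suspect,v1) N2.N1=(suspect,v1) N2.N2=(alive,v0)
Op 6: N0 marks N0=dead -> (dead,v1)
Op 7: gossip N0<->N1 -> N0.N0=(dead,v1) N0.N1=(suspect,v1) N0.N2=(alive,v0) | N1.N0=(alive,v1) N1.N1=(suspect,v1) N1.N2=(alive,v0)
Op 8: gossip N2<->N1 -> N2.N0=(suspect,v1) N2.N1=(suspect,v1) N2.N2=(alive,v0) | N1.N0=(alive,v1) N1.N1=(suspect,v1) N1.N2=(alive,v0)
Op 9: gossip N0<->N1 -> N0.N0=(dead,v1) N0.N1=(suspect,v1) N0.N2=(alive,v0) | N1.N0=(alive,v1) N1.N1=(suspect,v1) N1.N2=(alive,v0)

Answer: N0=dead,1 N1=suspect,1 N2=alive,0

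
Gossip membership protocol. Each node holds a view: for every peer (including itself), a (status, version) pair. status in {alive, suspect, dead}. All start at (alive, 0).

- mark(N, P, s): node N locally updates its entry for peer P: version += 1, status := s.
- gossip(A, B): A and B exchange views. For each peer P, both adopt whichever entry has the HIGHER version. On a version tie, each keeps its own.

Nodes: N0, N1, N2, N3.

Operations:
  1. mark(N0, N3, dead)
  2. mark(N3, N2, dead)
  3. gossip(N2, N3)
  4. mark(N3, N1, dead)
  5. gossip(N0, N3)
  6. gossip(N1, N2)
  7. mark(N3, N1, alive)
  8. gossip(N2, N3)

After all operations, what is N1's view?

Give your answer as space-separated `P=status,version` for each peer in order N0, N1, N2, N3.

Answer: N0=alive,0 N1=alive,0 N2=dead,1 N3=alive,0

Derivation:
Op 1: N0 marks N3=dead -> (dead,v1)
Op 2: N3 marks N2=dead -> (dead,v1)
Op 3: gossip N2<->N3 -> N2.N0=(alive,v0) N2.N1=(alive,v0) N2.N2=(dead,v1) N2.N3=(alive,v0) | N3.N0=(alive,v0) N3.N1=(alive,v0) N3.N2=(dead,v1) N3.N3=(alive,v0)
Op 4: N3 marks N1=dead -> (dead,v1)
Op 5: gossip N0<->N3 -> N0.N0=(alive,v0) N0.N1=(dead,v1) N0.N2=(dead,v1) N0.N3=(dead,v1) | N3.N0=(alive,v0) N3.N1=(dead,v1) N3.N2=(dead,v1) N3.N3=(dead,v1)
Op 6: gossip N1<->N2 -> N1.N0=(alive,v0) N1.N1=(alive,v0) N1.N2=(dead,v1) N1.N3=(alive,v0) | N2.N0=(alive,v0) N2.N1=(alive,v0) N2.N2=(dead,v1) N2.N3=(alive,v0)
Op 7: N3 marks N1=alive -> (alive,v2)
Op 8: gossip N2<->N3 -> N2.N0=(alive,v0) N2.N1=(alive,v2) N2.N2=(dead,v1) N2.N3=(dead,v1) | N3.N0=(alive,v0) N3.N1=(alive,v2) N3.N2=(dead,v1) N3.N3=(dead,v1)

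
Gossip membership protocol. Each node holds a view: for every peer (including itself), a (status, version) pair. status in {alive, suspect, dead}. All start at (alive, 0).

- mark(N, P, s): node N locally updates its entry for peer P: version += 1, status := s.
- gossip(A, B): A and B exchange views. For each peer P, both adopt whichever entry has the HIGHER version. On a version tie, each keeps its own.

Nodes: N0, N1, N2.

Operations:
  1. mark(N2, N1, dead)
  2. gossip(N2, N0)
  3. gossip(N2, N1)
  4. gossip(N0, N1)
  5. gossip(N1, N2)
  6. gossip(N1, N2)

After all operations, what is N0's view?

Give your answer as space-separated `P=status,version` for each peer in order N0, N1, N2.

Op 1: N2 marks N1=dead -> (dead,v1)
Op 2: gossip N2<->N0 -> N2.N0=(alive,v0) N2.N1=(dead,v1) N2.N2=(alive,v0) | N0.N0=(alive,v0) N0.N1=(dead,v1) N0.N2=(alive,v0)
Op 3: gossip N2<->N1 -> N2.N0=(alive,v0) N2.N1=(dead,v1) N2.N2=(alive,v0) | N1.N0=(alive,v0) N1.N1=(dead,v1) N1.N2=(alive,v0)
Op 4: gossip N0<->N1 -> N0.N0=(alive,v0) N0.N1=(dead,v1) N0.N2=(alive,v0) | N1.N0=(alive,v0) N1.N1=(dead,v1) N1.N2=(alive,v0)
Op 5: gossip N1<->N2 -> N1.N0=(alive,v0) N1.N1=(dead,v1) N1.N2=(alive,v0) | N2.N0=(alive,v0) N2.N1=(dead,v1) N2.N2=(alive,v0)
Op 6: gossip N1<->N2 -> N1.N0=(alive,v0) N1.N1=(dead,v1) N1.N2=(alive,v0) | N2.N0=(alive,v0) N2.N1=(dead,v1) N2.N2=(alive,v0)

Answer: N0=alive,0 N1=dead,1 N2=alive,0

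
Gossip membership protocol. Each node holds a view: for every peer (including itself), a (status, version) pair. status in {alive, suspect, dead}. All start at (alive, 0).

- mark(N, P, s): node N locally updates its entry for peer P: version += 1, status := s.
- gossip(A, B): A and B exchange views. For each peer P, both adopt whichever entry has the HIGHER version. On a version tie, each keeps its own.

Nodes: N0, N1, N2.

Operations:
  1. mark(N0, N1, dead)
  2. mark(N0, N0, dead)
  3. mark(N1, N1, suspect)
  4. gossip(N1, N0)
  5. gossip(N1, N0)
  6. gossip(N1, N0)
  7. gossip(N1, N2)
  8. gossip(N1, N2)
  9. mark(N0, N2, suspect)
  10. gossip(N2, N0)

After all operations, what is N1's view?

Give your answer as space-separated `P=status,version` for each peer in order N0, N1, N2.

Answer: N0=dead,1 N1=suspect,1 N2=alive,0

Derivation:
Op 1: N0 marks N1=dead -> (dead,v1)
Op 2: N0 marks N0=dead -> (dead,v1)
Op 3: N1 marks N1=suspect -> (suspect,v1)
Op 4: gossip N1<->N0 -> N1.N0=(dead,v1) N1.N1=(suspect,v1) N1.N2=(alive,v0) | N0.N0=(dead,v1) N0.N1=(dead,v1) N0.N2=(alive,v0)
Op 5: gossip N1<->N0 -> N1.N0=(dead,v1) N1.N1=(suspect,v1) N1.N2=(alive,v0) | N0.N0=(dead,v1) N0.N1=(dead,v1) N0.N2=(alive,v0)
Op 6: gossip N1<->N0 -> N1.N0=(dead,v1) N1.N1=(suspect,v1) N1.N2=(alive,v0) | N0.N0=(dead,v1) N0.N1=(dead,v1) N0.N2=(alive,v0)
Op 7: gossip N1<->N2 -> N1.N0=(dead,v1) N1.N1=(suspect,v1) N1.N2=(alive,v0) | N2.N0=(dead,v1) N2.N1=(suspect,v1) N2.N2=(alive,v0)
Op 8: gossip N1<->N2 -> N1.N0=(dead,v1) N1.N1=(suspect,v1) N1.N2=(alive,v0) | N2.N0=(dead,v1) N2.N1=(suspect,v1) N2.N2=(alive,v0)
Op 9: N0 marks N2=suspect -> (suspect,v1)
Op 10: gossip N2<->N0 -> N2.N0=(dead,v1) N2.N1=(suspect,v1) N2.N2=(suspect,v1) | N0.N0=(dead,v1) N0.N1=(dead,v1) N0.N2=(suspect,v1)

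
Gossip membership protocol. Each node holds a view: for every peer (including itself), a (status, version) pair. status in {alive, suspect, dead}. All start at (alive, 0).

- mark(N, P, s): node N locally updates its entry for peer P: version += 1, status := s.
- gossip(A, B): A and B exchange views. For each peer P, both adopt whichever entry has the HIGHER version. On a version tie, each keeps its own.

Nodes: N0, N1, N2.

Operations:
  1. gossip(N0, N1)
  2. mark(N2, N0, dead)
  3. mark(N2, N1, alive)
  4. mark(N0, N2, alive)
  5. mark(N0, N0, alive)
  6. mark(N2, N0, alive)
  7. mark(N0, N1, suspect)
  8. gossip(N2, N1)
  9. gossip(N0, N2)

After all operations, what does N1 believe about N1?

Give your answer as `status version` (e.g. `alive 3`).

Op 1: gossip N0<->N1 -> N0.N0=(alive,v0) N0.N1=(alive,v0) N0.N2=(alive,v0) | N1.N0=(alive,v0) N1.N1=(alive,v0) N1.N2=(alive,v0)
Op 2: N2 marks N0=dead -> (dead,v1)
Op 3: N2 marks N1=alive -> (alive,v1)
Op 4: N0 marks N2=alive -> (alive,v1)
Op 5: N0 marks N0=alive -> (alive,v1)
Op 6: N2 marks N0=alive -> (alive,v2)
Op 7: N0 marks N1=suspect -> (suspect,v1)
Op 8: gossip N2<->N1 -> N2.N0=(alive,v2) N2.N1=(alive,v1) N2.N2=(alive,v0) | N1.N0=(alive,v2) N1.N1=(alive,v1) N1.N2=(alive,v0)
Op 9: gossip N0<->N2 -> N0.N0=(alive,v2) N0.N1=(suspect,v1) N0.N2=(alive,v1) | N2.N0=(alive,v2) N2.N1=(alive,v1) N2.N2=(alive,v1)

Answer: alive 1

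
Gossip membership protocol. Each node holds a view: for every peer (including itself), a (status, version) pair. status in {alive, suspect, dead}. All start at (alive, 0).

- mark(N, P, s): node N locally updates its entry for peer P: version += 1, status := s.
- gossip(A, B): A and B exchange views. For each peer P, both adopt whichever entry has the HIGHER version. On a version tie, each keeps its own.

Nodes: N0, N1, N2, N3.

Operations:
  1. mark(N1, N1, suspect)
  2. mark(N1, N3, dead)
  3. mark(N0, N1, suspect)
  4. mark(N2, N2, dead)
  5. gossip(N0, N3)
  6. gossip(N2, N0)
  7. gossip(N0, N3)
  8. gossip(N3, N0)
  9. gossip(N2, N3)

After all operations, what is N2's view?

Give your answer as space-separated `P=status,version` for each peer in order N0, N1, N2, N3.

Op 1: N1 marks N1=suspect -> (suspect,v1)
Op 2: N1 marks N3=dead -> (dead,v1)
Op 3: N0 marks N1=suspect -> (suspect,v1)
Op 4: N2 marks N2=dead -> (dead,v1)
Op 5: gossip N0<->N3 -> N0.N0=(alive,v0) N0.N1=(suspect,v1) N0.N2=(alive,v0) N0.N3=(alive,v0) | N3.N0=(alive,v0) N3.N1=(suspect,v1) N3.N2=(alive,v0) N3.N3=(alive,v0)
Op 6: gossip N2<->N0 -> N2.N0=(alive,v0) N2.N1=(suspect,v1) N2.N2=(dead,v1) N2.N3=(alive,v0) | N0.N0=(alive,v0) N0.N1=(suspect,v1) N0.N2=(dead,v1) N0.N3=(alive,v0)
Op 7: gossip N0<->N3 -> N0.N0=(alive,v0) N0.N1=(suspect,v1) N0.N2=(dead,v1) N0.N3=(alive,v0) | N3.N0=(alive,v0) N3.N1=(suspect,v1) N3.N2=(dead,v1) N3.N3=(alive,v0)
Op 8: gossip N3<->N0 -> N3.N0=(alive,v0) N3.N1=(suspect,v1) N3.N2=(dead,v1) N3.N3=(alive,v0) | N0.N0=(alive,v0) N0.N1=(suspect,v1) N0.N2=(dead,v1) N0.N3=(alive,v0)
Op 9: gossip N2<->N3 -> N2.N0=(alive,v0) N2.N1=(suspect,v1) N2.N2=(dead,v1) N2.N3=(alive,v0) | N3.N0=(alive,v0) N3.N1=(suspect,v1) N3.N2=(dead,v1) N3.N3=(alive,v0)

Answer: N0=alive,0 N1=suspect,1 N2=dead,1 N3=alive,0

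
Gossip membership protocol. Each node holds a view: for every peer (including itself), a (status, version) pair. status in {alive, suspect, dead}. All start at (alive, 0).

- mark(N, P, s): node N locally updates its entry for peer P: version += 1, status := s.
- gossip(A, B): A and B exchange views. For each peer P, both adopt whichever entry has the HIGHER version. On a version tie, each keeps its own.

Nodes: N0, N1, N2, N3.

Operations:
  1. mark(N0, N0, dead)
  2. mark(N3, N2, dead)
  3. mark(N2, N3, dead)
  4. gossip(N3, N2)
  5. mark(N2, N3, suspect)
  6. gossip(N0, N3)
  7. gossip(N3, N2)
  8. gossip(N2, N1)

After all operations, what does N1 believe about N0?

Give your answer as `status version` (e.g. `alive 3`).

Answer: dead 1

Derivation:
Op 1: N0 marks N0=dead -> (dead,v1)
Op 2: N3 marks N2=dead -> (dead,v1)
Op 3: N2 marks N3=dead -> (dead,v1)
Op 4: gossip N3<->N2 -> N3.N0=(alive,v0) N3.N1=(alive,v0) N3.N2=(dead,v1) N3.N3=(dead,v1) | N2.N0=(alive,v0) N2.N1=(alive,v0) N2.N2=(dead,v1) N2.N3=(dead,v1)
Op 5: N2 marks N3=suspect -> (suspect,v2)
Op 6: gossip N0<->N3 -> N0.N0=(dead,v1) N0.N1=(alive,v0) N0.N2=(dead,v1) N0.N3=(dead,v1) | N3.N0=(dead,v1) N3.N1=(alive,v0) N3.N2=(dead,v1) N3.N3=(dead,v1)
Op 7: gossip N3<->N2 -> N3.N0=(dead,v1) N3.N1=(alive,v0) N3.N2=(dead,v1) N3.N3=(suspect,v2) | N2.N0=(dead,v1) N2.N1=(alive,v0) N2.N2=(dead,v1) N2.N3=(suspect,v2)
Op 8: gossip N2<->N1 -> N2.N0=(dead,v1) N2.N1=(alive,v0) N2.N2=(dead,v1) N2.N3=(suspect,v2) | N1.N0=(dead,v1) N1.N1=(alive,v0) N1.N2=(dead,v1) N1.N3=(suspect,v2)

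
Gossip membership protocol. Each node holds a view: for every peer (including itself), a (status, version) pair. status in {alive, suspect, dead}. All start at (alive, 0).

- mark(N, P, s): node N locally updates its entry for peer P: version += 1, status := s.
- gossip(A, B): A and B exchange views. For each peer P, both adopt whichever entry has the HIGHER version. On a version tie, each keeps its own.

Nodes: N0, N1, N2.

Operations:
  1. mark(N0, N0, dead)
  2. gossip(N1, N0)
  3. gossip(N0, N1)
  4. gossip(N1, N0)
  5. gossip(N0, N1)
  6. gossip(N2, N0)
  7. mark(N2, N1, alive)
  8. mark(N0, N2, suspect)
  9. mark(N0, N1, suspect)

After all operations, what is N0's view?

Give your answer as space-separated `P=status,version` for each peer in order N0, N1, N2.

Op 1: N0 marks N0=dead -> (dead,v1)
Op 2: gossip N1<->N0 -> N1.N0=(dead,v1) N1.N1=(alive,v0) N1.N2=(alive,v0) | N0.N0=(dead,v1) N0.N1=(alive,v0) N0.N2=(alive,v0)
Op 3: gossip N0<->N1 -> N0.N0=(dead,v1) N0.N1=(alive,v0) N0.N2=(alive,v0) | N1.N0=(dead,v1) N1.N1=(alive,v0) N1.N2=(alive,v0)
Op 4: gossip N1<->N0 -> N1.N0=(dead,v1) N1.N1=(alive,v0) N1.N2=(alive,v0) | N0.N0=(dead,v1) N0.N1=(alive,v0) N0.N2=(alive,v0)
Op 5: gossip N0<->N1 -> N0.N0=(dead,v1) N0.N1=(alive,v0) N0.N2=(alive,v0) | N1.N0=(dead,v1) N1.N1=(alive,v0) N1.N2=(alive,v0)
Op 6: gossip N2<->N0 -> N2.N0=(dead,v1) N2.N1=(alive,v0) N2.N2=(alive,v0) | N0.N0=(dead,v1) N0.N1=(alive,v0) N0.N2=(alive,v0)
Op 7: N2 marks N1=alive -> (alive,v1)
Op 8: N0 marks N2=suspect -> (suspect,v1)
Op 9: N0 marks N1=suspect -> (suspect,v1)

Answer: N0=dead,1 N1=suspect,1 N2=suspect,1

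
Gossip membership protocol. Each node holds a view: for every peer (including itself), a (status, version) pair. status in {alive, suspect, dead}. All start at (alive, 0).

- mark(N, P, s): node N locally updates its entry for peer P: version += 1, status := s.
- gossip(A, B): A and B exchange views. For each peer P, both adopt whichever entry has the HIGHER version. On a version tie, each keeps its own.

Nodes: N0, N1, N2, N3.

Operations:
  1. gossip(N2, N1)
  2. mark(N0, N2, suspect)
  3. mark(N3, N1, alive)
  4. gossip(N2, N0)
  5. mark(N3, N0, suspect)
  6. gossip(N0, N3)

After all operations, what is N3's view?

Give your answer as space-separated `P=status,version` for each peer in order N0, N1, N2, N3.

Op 1: gossip N2<->N1 -> N2.N0=(alive,v0) N2.N1=(alive,v0) N2.N2=(alive,v0) N2.N3=(alive,v0) | N1.N0=(alive,v0) N1.N1=(alive,v0) N1.N2=(alive,v0) N1.N3=(alive,v0)
Op 2: N0 marks N2=suspect -> (suspect,v1)
Op 3: N3 marks N1=alive -> (alive,v1)
Op 4: gossip N2<->N0 -> N2.N0=(alive,v0) N2.N1=(alive,v0) N2.N2=(suspect,v1) N2.N3=(alive,v0) | N0.N0=(alive,v0) N0.N1=(alive,v0) N0.N2=(suspect,v1) N0.N3=(alive,v0)
Op 5: N3 marks N0=suspect -> (suspect,v1)
Op 6: gossip N0<->N3 -> N0.N0=(suspect,v1) N0.N1=(alive,v1) N0.N2=(suspect,v1) N0.N3=(alive,v0) | N3.N0=(suspect,v1) N3.N1=(alive,v1) N3.N2=(suspect,v1) N3.N3=(alive,v0)

Answer: N0=suspect,1 N1=alive,1 N2=suspect,1 N3=alive,0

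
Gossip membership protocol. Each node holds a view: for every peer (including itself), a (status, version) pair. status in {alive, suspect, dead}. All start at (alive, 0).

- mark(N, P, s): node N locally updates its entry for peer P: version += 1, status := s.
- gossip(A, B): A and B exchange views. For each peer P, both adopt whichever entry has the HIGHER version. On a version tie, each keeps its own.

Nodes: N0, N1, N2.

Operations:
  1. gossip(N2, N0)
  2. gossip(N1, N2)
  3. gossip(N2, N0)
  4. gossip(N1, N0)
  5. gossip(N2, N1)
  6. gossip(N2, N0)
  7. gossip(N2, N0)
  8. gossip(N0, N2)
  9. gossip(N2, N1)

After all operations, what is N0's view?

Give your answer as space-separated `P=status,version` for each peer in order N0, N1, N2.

Op 1: gossip N2<->N0 -> N2.N0=(alive,v0) N2.N1=(alive,v0) N2.N2=(alive,v0) | N0.N0=(alive,v0) N0.N1=(alive,v0) N0.N2=(alive,v0)
Op 2: gossip N1<->N2 -> N1.N0=(alive,v0) N1.N1=(alive,v0) N1.N2=(alive,v0) | N2.N0=(alive,v0) N2.N1=(alive,v0) N2.N2=(alive,v0)
Op 3: gossip N2<->N0 -> N2.N0=(alive,v0) N2.N1=(alive,v0) N2.N2=(alive,v0) | N0.N0=(alive,v0) N0.N1=(alive,v0) N0.N2=(alive,v0)
Op 4: gossip N1<->N0 -> N1.N0=(alive,v0) N1.N1=(alive,v0) N1.N2=(alive,v0) | N0.N0=(alive,v0) N0.N1=(alive,v0) N0.N2=(alive,v0)
Op 5: gossip N2<->N1 -> N2.N0=(alive,v0) N2.N1=(alive,v0) N2.N2=(alive,v0) | N1.N0=(alive,v0) N1.N1=(alive,v0) N1.N2=(alive,v0)
Op 6: gossip N2<->N0 -> N2.N0=(alive,v0) N2.N1=(alive,v0) N2.N2=(alive,v0) | N0.N0=(alive,v0) N0.N1=(alive,v0) N0.N2=(alive,v0)
Op 7: gossip N2<->N0 -> N2.N0=(alive,v0) N2.N1=(alive,v0) N2.N2=(alive,v0) | N0.N0=(alive,v0) N0.N1=(alive,v0) N0.N2=(alive,v0)
Op 8: gossip N0<->N2 -> N0.N0=(alive,v0) N0.N1=(alive,v0) N0.N2=(alive,v0) | N2.N0=(alive,v0) N2.N1=(alive,v0) N2.N2=(alive,v0)
Op 9: gossip N2<->N1 -> N2.N0=(alive,v0) N2.N1=(alive,v0) N2.N2=(alive,v0) | N1.N0=(alive,v0) N1.N1=(alive,v0) N1.N2=(alive,v0)

Answer: N0=alive,0 N1=alive,0 N2=alive,0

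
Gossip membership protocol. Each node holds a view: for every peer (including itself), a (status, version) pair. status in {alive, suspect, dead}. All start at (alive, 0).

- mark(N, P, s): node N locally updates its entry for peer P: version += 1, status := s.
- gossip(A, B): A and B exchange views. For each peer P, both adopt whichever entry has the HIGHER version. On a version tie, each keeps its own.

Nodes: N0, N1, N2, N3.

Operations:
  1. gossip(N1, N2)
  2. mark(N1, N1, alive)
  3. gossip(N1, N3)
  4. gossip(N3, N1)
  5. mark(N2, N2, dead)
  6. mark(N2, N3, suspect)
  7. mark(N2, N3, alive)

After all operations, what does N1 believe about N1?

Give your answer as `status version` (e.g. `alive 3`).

Answer: alive 1

Derivation:
Op 1: gossip N1<->N2 -> N1.N0=(alive,v0) N1.N1=(alive,v0) N1.N2=(alive,v0) N1.N3=(alive,v0) | N2.N0=(alive,v0) N2.N1=(alive,v0) N2.N2=(alive,v0) N2.N3=(alive,v0)
Op 2: N1 marks N1=alive -> (alive,v1)
Op 3: gossip N1<->N3 -> N1.N0=(alive,v0) N1.N1=(alive,v1) N1.N2=(alive,v0) N1.N3=(alive,v0) | N3.N0=(alive,v0) N3.N1=(alive,v1) N3.N2=(alive,v0) N3.N3=(alive,v0)
Op 4: gossip N3<->N1 -> N3.N0=(alive,v0) N3.N1=(alive,v1) N3.N2=(alive,v0) N3.N3=(alive,v0) | N1.N0=(alive,v0) N1.N1=(alive,v1) N1.N2=(alive,v0) N1.N3=(alive,v0)
Op 5: N2 marks N2=dead -> (dead,v1)
Op 6: N2 marks N3=suspect -> (suspect,v1)
Op 7: N2 marks N3=alive -> (alive,v2)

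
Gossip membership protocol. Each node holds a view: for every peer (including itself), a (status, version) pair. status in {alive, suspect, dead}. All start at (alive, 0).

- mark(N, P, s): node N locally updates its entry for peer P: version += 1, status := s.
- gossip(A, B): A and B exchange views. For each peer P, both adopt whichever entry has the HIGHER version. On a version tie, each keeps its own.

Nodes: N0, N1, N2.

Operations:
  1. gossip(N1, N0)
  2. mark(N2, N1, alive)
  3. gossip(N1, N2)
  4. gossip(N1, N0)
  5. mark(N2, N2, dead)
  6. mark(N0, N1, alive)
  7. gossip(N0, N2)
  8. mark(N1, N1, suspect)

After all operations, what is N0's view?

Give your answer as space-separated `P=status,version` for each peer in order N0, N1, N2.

Answer: N0=alive,0 N1=alive,2 N2=dead,1

Derivation:
Op 1: gossip N1<->N0 -> N1.N0=(alive,v0) N1.N1=(alive,v0) N1.N2=(alive,v0) | N0.N0=(alive,v0) N0.N1=(alive,v0) N0.N2=(alive,v0)
Op 2: N2 marks N1=alive -> (alive,v1)
Op 3: gossip N1<->N2 -> N1.N0=(alive,v0) N1.N1=(alive,v1) N1.N2=(alive,v0) | N2.N0=(alive,v0) N2.N1=(alive,v1) N2.N2=(alive,v0)
Op 4: gossip N1<->N0 -> N1.N0=(alive,v0) N1.N1=(alive,v1) N1.N2=(alive,v0) | N0.N0=(alive,v0) N0.N1=(alive,v1) N0.N2=(alive,v0)
Op 5: N2 marks N2=dead -> (dead,v1)
Op 6: N0 marks N1=alive -> (alive,v2)
Op 7: gossip N0<->N2 -> N0.N0=(alive,v0) N0.N1=(alive,v2) N0.N2=(dead,v1) | N2.N0=(alive,v0) N2.N1=(alive,v2) N2.N2=(dead,v1)
Op 8: N1 marks N1=suspect -> (suspect,v2)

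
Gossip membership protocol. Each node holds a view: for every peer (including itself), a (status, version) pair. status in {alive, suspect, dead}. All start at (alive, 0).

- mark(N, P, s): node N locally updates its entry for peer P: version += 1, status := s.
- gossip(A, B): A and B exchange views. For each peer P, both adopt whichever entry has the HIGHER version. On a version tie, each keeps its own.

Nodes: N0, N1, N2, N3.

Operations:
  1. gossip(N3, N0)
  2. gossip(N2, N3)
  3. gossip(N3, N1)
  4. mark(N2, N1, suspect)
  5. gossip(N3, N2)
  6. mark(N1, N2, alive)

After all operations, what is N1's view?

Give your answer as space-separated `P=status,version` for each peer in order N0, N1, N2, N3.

Answer: N0=alive,0 N1=alive,0 N2=alive,1 N3=alive,0

Derivation:
Op 1: gossip N3<->N0 -> N3.N0=(alive,v0) N3.N1=(alive,v0) N3.N2=(alive,v0) N3.N3=(alive,v0) | N0.N0=(alive,v0) N0.N1=(alive,v0) N0.N2=(alive,v0) N0.N3=(alive,v0)
Op 2: gossip N2<->N3 -> N2.N0=(alive,v0) N2.N1=(alive,v0) N2.N2=(alive,v0) N2.N3=(alive,v0) | N3.N0=(alive,v0) N3.N1=(alive,v0) N3.N2=(alive,v0) N3.N3=(alive,v0)
Op 3: gossip N3<->N1 -> N3.N0=(alive,v0) N3.N1=(alive,v0) N3.N2=(alive,v0) N3.N3=(alive,v0) | N1.N0=(alive,v0) N1.N1=(alive,v0) N1.N2=(alive,v0) N1.N3=(alive,v0)
Op 4: N2 marks N1=suspect -> (suspect,v1)
Op 5: gossip N3<->N2 -> N3.N0=(alive,v0) N3.N1=(suspect,v1) N3.N2=(alive,v0) N3.N3=(alive,v0) | N2.N0=(alive,v0) N2.N1=(suspect,v1) N2.N2=(alive,v0) N2.N3=(alive,v0)
Op 6: N1 marks N2=alive -> (alive,v1)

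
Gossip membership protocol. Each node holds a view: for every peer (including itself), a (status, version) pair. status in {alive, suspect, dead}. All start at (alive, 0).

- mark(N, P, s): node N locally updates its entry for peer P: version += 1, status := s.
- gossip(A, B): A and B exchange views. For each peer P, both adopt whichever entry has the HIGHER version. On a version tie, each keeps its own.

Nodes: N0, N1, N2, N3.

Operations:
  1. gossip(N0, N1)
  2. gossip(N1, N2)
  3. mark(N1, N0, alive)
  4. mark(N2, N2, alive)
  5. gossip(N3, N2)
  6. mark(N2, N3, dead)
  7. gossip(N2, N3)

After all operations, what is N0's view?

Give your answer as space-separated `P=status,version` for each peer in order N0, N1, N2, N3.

Answer: N0=alive,0 N1=alive,0 N2=alive,0 N3=alive,0

Derivation:
Op 1: gossip N0<->N1 -> N0.N0=(alive,v0) N0.N1=(alive,v0) N0.N2=(alive,v0) N0.N3=(alive,v0) | N1.N0=(alive,v0) N1.N1=(alive,v0) N1.N2=(alive,v0) N1.N3=(alive,v0)
Op 2: gossip N1<->N2 -> N1.N0=(alive,v0) N1.N1=(alive,v0) N1.N2=(alive,v0) N1.N3=(alive,v0) | N2.N0=(alive,v0) N2.N1=(alive,v0) N2.N2=(alive,v0) N2.N3=(alive,v0)
Op 3: N1 marks N0=alive -> (alive,v1)
Op 4: N2 marks N2=alive -> (alive,v1)
Op 5: gossip N3<->N2 -> N3.N0=(alive,v0) N3.N1=(alive,v0) N3.N2=(alive,v1) N3.N3=(alive,v0) | N2.N0=(alive,v0) N2.N1=(alive,v0) N2.N2=(alive,v1) N2.N3=(alive,v0)
Op 6: N2 marks N3=dead -> (dead,v1)
Op 7: gossip N2<->N3 -> N2.N0=(alive,v0) N2.N1=(alive,v0) N2.N2=(alive,v1) N2.N3=(dead,v1) | N3.N0=(alive,v0) N3.N1=(alive,v0) N3.N2=(alive,v1) N3.N3=(dead,v1)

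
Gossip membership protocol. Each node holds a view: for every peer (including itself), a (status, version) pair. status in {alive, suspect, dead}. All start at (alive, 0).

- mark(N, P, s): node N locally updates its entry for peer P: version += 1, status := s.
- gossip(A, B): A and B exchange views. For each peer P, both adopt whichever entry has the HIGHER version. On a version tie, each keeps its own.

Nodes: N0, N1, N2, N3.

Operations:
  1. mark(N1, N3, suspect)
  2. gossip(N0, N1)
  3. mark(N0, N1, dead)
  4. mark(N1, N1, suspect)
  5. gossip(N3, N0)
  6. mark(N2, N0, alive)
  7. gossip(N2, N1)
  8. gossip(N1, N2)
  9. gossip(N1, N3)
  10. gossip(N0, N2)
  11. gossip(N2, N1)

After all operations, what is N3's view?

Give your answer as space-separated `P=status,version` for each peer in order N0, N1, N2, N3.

Op 1: N1 marks N3=suspect -> (suspect,v1)
Op 2: gossip N0<->N1 -> N0.N0=(alive,v0) N0.N1=(alive,v0) N0.N2=(alive,v0) N0.N3=(suspect,v1) | N1.N0=(alive,v0) N1.N1=(alive,v0) N1.N2=(alive,v0) N1.N3=(suspect,v1)
Op 3: N0 marks N1=dead -> (dead,v1)
Op 4: N1 marks N1=suspect -> (suspect,v1)
Op 5: gossip N3<->N0 -> N3.N0=(alive,v0) N3.N1=(dead,v1) N3.N2=(alive,v0) N3.N3=(suspect,v1) | N0.N0=(alive,v0) N0.N1=(dead,v1) N0.N2=(alive,v0) N0.N3=(suspect,v1)
Op 6: N2 marks N0=alive -> (alive,v1)
Op 7: gossip N2<->N1 -> N2.N0=(alive,v1) N2.N1=(suspect,v1) N2.N2=(alive,v0) N2.N3=(suspect,v1) | N1.N0=(alive,v1) N1.N1=(suspect,v1) N1.N2=(alive,v0) N1.N3=(suspect,v1)
Op 8: gossip N1<->N2 -> N1.N0=(alive,v1) N1.N1=(suspect,v1) N1.N2=(alive,v0) N1.N3=(suspect,v1) | N2.N0=(alive,v1) N2.N1=(suspect,v1) N2.N2=(alive,v0) N2.N3=(suspect,v1)
Op 9: gossip N1<->N3 -> N1.N0=(alive,v1) N1.N1=(suspect,v1) N1.N2=(alive,v0) N1.N3=(suspect,v1) | N3.N0=(alive,v1) N3.N1=(dead,v1) N3.N2=(alive,v0) N3.N3=(suspect,v1)
Op 10: gossip N0<->N2 -> N0.N0=(alive,v1) N0.N1=(dead,v1) N0.N2=(alive,v0) N0.N3=(suspect,v1) | N2.N0=(alive,v1) N2.N1=(suspect,v1) N2.N2=(alive,v0) N2.N3=(suspect,v1)
Op 11: gossip N2<->N1 -> N2.N0=(alive,v1) N2.N1=(suspect,v1) N2.N2=(alive,v0) N2.N3=(suspect,v1) | N1.N0=(alive,v1) N1.N1=(suspect,v1) N1.N2=(alive,v0) N1.N3=(suspect,v1)

Answer: N0=alive,1 N1=dead,1 N2=alive,0 N3=suspect,1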